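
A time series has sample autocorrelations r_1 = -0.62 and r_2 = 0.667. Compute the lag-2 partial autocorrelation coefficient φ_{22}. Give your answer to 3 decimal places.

0.459

φ_{22} = (r_2 − r_1²) / (1 − r_1²)
r_1² = (-0.62)² = 0.3844
Numerator = 0.667 − 0.3844 = 0.2826; denominator = 1 − 0.3844 = 0.6156
φ_{22} = 0.2826 / 0.6156 = 0.459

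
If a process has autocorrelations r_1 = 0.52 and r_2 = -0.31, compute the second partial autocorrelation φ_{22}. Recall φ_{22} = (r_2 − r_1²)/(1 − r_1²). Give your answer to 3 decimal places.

-0.796

φ_{22} = (r_2 − r_1²) / (1 − r_1²)
r_1² = (0.52)² = 0.2704
Numerator = -0.31 − 0.2704 = -0.5804; denominator = 1 − 0.2704 = 0.7296
φ_{22} = -0.5804 / 0.7296 = -0.796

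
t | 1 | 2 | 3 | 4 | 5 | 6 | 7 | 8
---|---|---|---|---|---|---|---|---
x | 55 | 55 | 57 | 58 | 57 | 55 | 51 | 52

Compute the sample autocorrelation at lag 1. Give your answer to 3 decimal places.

Mean x̄ = (55 + 55 + 57 + 58 + 57 + 55 + 51 + 52)/8 = 55.0000
Σ(x_t−x̄)(x_{t+1}−x̄) = (0.0000) + (0.0000) + (6.0000) + (6.0000) + (0.0000) + (0.0000) + (12.0000) = 24.0000
Denominator Σ(x_t−x̄)² = 42.0000
r_1 = 24.0000 / 42.0000 = 0.571

0.571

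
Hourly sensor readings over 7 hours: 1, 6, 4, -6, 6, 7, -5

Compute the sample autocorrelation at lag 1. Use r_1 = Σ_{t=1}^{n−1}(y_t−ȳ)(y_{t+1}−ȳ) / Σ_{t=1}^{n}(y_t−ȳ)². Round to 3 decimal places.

Mean ȳ = (1 + 6 + 4 − 6 + 6 + 7 − 5)/7 = 1.8571
Deviations from mean: -0.8571, 4.1429, 2.1429, -7.8571, 4.1429, 5.1429, -6.8571
Σ(y_t−ȳ)(y_{t+1}−ȳ) = (-3.5510) + (8.8776) + (-16.8367) + (-32.5510) + (21.3061) + (-35.2653) = -58.0204
Denominator Σ(y_t−ȳ)² = 174.8571
r_1 = -58.0204 / 174.8571 = -0.332

-0.332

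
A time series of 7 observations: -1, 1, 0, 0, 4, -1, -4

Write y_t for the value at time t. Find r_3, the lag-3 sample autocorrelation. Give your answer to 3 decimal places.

Mean ȳ = (-1 + 1 + 0 + 0 + 4 − 1 − 4)/7 = -0.1429
Deviations from mean: -0.8571, 1.1429, 0.1429, 0.1429, 4.1429, -0.8571, -3.8571
Σ(y_t−ȳ)(y_{t+3}−ȳ) = (-0.1224) + (4.7347) + (-0.1224) + (-0.5510) = 3.9388
Denominator Σ(y_t−ȳ)² = 34.8571
r_3 = 3.9388 / 34.8571 = 0.113

0.113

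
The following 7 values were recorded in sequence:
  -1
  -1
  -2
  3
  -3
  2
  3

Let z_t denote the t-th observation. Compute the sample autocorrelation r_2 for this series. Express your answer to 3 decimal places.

Mean z̄ = (-1 − 1 − 2 + 3 − 3 + 2 + 3)/7 = 0.1429
Deviations from mean: -1.1429, -1.1429, -2.1429, 2.8571, -3.1429, 1.8571, 2.8571
Σ(z_t−z̄)(z_{t+2}−z̄) = (2.4490) + (-3.2653) + (6.7347) + (5.3061) + (-8.9796) = 2.2449
Denominator Σ(z_t−z̄)² = 36.8571
r_2 = 2.2449 / 36.8571 = 0.061

0.061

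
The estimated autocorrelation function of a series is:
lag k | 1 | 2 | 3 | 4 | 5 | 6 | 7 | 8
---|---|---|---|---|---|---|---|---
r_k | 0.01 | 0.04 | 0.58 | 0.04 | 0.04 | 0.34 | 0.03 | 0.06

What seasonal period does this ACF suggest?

The largest autocorrelation is r_3 = 0.58, with a weaker echo at lag 6 (0.34); the remaining lags stay at or below 0.06.
The dominant spike at lag 3 indicates a seasonal period of 3.

3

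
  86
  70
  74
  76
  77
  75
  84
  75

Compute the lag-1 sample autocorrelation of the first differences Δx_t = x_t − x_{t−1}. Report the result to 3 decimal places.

First differences Δx: -16, 4, 2, 1, -2, 9, -9
Mean of differences = -1.5714
Numerator Σ(Δx_t−Δx̄)(Δx_{t+1}−Δx̄) = -135.4694
Denominator Σ(Δx_t−Δx̄)² = 425.7143
r_1(Δx) = -135.4694 / 425.7143 = -0.318

-0.318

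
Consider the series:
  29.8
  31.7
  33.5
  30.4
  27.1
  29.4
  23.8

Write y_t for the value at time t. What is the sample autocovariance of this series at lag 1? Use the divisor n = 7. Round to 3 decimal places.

Mean ȳ = (29.8 + 31.7 + 33.5 + 30.4 + 27.1 + 29.4 + 23.8)/7 = 29.3857
Σ_{t=1}^{6}(y_t−ȳ)(y_{t+1}−ȳ) = 12.2227
γ_1 = 12.2227 / 7 = 1.746

1.746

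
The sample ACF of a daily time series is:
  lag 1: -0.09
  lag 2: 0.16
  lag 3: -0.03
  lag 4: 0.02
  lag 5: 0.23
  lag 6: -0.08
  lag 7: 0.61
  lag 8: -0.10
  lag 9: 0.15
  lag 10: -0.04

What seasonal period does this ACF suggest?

The largest autocorrelation is r_7 = 0.61; the remaining lags stay at or below 0.23.
The dominant spike at lag 7 indicates a seasonal period of 7.

7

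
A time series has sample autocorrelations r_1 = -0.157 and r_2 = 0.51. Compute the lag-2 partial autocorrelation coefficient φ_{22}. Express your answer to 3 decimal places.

φ_{22} = (r_2 − r_1²) / (1 − r_1²)
r_1² = (-0.157)² = 0.024649
Numerator = 0.51 − 0.0246 = 0.4854; denominator = 1 − 0.0246 = 0.9754
φ_{22} = 0.4854 / 0.9754 = 0.498

0.498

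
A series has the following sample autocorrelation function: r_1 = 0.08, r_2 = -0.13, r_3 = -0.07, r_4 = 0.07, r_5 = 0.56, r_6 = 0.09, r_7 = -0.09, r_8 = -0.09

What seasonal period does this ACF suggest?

5

The largest autocorrelation is r_5 = 0.56; the remaining lags stay at or below 0.09.
The dominant spike at lag 5 indicates a seasonal period of 5.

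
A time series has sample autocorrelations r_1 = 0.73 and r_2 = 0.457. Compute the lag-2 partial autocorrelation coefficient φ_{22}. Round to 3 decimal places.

-0.162

φ_{22} = (r_2 − r_1²) / (1 − r_1²)
r_1² = (0.73)² = 0.5329
Numerator = 0.457 − 0.5329 = -0.0759; denominator = 1 − 0.5329 = 0.4671
φ_{22} = -0.0759 / 0.4671 = -0.162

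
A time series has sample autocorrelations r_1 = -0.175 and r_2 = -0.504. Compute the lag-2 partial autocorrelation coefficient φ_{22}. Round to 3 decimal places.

φ_{22} = (r_2 − r_1²) / (1 − r_1²)
r_1² = (-0.175)² = 0.030625
Numerator = -0.504 − 0.0306 = -0.5346; denominator = 1 − 0.0306 = 0.9694
φ_{22} = -0.5346 / 0.9694 = -0.552

-0.552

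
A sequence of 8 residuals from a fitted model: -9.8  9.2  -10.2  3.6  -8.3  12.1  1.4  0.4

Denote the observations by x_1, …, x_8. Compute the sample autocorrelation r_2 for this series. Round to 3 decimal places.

Mean x̄ = (-9.8 + 9.2 − 10.2 + 3.6 − 8.3 + 12.1 + 1.4 + 0.4)/8 = -0.2000
Σ(x_t−x̄)(x_{t+2}−x̄) = (96.0000) + (35.7200) + (81.0000) + (46.7400) + (-12.9600) + (7.3800) = 253.8800
Denominator Σ(x_t−x̄)² = 514.7800
r_2 = 253.8800 / 514.7800 = 0.493

0.493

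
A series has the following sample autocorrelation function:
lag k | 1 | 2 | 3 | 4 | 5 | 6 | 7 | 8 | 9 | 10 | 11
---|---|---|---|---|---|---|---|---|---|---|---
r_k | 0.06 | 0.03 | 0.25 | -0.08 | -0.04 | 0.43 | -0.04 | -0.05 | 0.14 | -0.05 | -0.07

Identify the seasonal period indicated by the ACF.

The largest autocorrelation is r_6 = 0.43; the remaining lags stay at or below 0.25.
The dominant spike at lag 6 indicates a seasonal period of 6.

6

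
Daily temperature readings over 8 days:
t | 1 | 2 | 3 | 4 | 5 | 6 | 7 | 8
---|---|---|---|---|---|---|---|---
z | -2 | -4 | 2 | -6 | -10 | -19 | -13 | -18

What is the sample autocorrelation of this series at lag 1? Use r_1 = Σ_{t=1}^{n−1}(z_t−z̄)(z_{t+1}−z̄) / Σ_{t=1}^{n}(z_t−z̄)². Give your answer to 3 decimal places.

0.510

Mean z̄ = (-2 − 4 + 2 − 6 − 10 − 19 − 13 − 18)/8 = -8.7500
Σ(z_t−z̄)(z_{t+1}−z̄) = (32.0625) + (51.0625) + (29.5625) + (-3.4375) + (12.8125) + (43.5625) + (39.3125) = 204.9375
Denominator Σ(z_t−z̄)² = 401.5000
r_1 = 204.9375 / 401.5000 = 0.510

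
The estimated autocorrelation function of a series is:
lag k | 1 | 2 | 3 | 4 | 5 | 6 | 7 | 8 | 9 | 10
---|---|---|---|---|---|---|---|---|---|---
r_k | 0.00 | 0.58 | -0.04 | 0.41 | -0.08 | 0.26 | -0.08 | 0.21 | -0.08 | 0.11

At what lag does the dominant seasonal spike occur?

2

The largest autocorrelation is r_2 = 0.58, with weaker echoes at lags 4 (0.41), 6 (0.26) and 8 (0.21); the remaining lags stay at or below 0.11.
The dominant spike at lag 2 indicates a seasonal period of 2.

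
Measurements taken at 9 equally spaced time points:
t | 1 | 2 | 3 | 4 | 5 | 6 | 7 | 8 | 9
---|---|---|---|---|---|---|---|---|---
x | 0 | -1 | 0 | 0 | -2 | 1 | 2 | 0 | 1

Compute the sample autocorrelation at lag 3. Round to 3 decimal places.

Mean x̄ = (0 − 1 + 0 + 0 − 2 + 1 + 2 + 0 + 1)/9 = 0.1111
Numerator Σ_{t=1}^{6}(x_t−x̄)(x_{t+3}−x̄) = 3.0741
Denominator Σ(x_t−x̄)² = 10.8889
r_3 = 3.0741 / 10.8889 = 0.282

0.282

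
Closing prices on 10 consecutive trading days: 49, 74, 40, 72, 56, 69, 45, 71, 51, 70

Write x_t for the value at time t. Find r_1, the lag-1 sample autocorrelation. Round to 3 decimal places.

-0.841

Mean x̄ = (49 + 74 + 40 + 72 + 56 + 69 + 45 + 71 + 51 + 70)/10 = 59.7000
Numerator Σ_{t=1}^{9}(x_t−x̄)(x_{t+1}−x̄) = -1247.6900
Denominator Σ(x_t−x̄)² = 1484.1000
r_1 = -1247.6900 / 1484.1000 = -0.841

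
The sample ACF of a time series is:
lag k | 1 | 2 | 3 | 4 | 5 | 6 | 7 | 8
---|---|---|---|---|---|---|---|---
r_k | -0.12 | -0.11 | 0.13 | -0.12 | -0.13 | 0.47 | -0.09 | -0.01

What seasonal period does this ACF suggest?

The largest autocorrelation is r_6 = 0.47; the remaining lags stay at or below 0.13.
The dominant spike at lag 6 indicates a seasonal period of 6.

6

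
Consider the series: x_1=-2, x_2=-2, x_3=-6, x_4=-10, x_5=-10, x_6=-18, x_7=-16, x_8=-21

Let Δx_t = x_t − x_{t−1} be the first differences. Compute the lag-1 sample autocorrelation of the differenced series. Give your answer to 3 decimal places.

First differences Δx: 0, -4, -4, 0, -8, 2, -5
Mean of differences = -2.7143
Numerator Σ(Δx_t−Δx̄)(Δx_{t+1}−Δx̄) = -55.3673
Denominator Σ(Δx_t−Δx̄)² = 73.4286
r_1(Δx) = -55.3673 / 73.4286 = -0.754

-0.754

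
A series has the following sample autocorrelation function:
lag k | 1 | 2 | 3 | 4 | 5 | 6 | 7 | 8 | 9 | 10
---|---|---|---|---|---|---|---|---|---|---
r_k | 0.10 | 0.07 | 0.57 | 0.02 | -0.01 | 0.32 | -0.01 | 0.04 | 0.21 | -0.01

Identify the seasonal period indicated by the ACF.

3

The largest autocorrelation is r_3 = 0.57, with weaker echoes at lags 6 (0.32) and 9 (0.21); the remaining lags stay at or below 0.10.
The dominant spike at lag 3 indicates a seasonal period of 3.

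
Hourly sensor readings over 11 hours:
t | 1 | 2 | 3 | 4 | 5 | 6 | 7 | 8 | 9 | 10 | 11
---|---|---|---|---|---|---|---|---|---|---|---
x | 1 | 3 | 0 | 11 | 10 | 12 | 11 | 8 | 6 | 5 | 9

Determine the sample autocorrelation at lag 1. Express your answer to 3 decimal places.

Mean x̄ = (1 + 3 + 0 + 11 + 10 + 12 + 11 + 8 + 6 + 5 + 9)/11 = 6.9091
Numerator Σ_{t=1}^{10}(x_t−x̄)(x_{t+1}−x̄) = 72.2645
Denominator Σ(x_t−x̄)² = 176.9091
r_1 = 72.2645 / 176.9091 = 0.408

0.408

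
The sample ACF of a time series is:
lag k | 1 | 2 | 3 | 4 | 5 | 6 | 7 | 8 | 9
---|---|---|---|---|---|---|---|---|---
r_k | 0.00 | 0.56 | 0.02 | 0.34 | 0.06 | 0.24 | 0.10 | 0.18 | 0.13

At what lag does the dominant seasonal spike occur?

The largest autocorrelation is r_2 = 0.56, with weaker echoes at lags 4 (0.34), 6 (0.24) and 8 (0.18); the remaining lags stay at or below 0.13.
The dominant spike at lag 2 indicates a seasonal period of 2.

2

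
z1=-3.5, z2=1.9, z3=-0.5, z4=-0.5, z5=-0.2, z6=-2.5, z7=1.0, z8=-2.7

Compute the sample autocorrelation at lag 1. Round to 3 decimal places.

-0.541

Mean z̄ = (-3.5 + 1.9 − 0.5 − 0.5 − 0.2 − 2.5 + 1.0 − 2.7)/8 = -0.8750
Σ(z_t−z̄)(z_{t+1}−z̄) = (-7.2844) + (1.0406) + (0.1406) + (0.2531) + (-1.0969) + (-3.0469) + (-3.4219) = -13.4156
Denominator Σ(z_t−z̄)² = 24.8150
r_1 = -13.4156 / 24.8150 = -0.541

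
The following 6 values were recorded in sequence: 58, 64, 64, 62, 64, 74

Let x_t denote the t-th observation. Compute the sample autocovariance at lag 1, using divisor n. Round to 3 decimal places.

Mean x̄ = (58 + 64 + 64 + 62 + 64 + 74)/6 = 64.3333
Deviations: -6.3333, -0.3333, -0.3333, -2.3333, -0.3333, 9.6667
Σ_{t=1}^{5}(x_t−x̄)(x_{t+1}−x̄) = 0.5556
γ_1 = 0.5556 / 6 = 0.093

0.093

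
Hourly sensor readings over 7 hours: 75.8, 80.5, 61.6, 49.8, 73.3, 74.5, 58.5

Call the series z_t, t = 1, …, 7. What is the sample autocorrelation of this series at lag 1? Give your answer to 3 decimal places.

0.013

Mean z̄ = (75.8 + 80.5 + 61.6 + 49.8 + 73.3 + 74.5 + 58.5)/7 = 67.7143
Numerator Σ_{t=1}^{6}(z_t−z̄)(z_{t+1}−z̄) = 10.0527
Denominator Σ(z_t−z̄)² = 749.3086
r_1 = 10.0527 / 749.3086 = 0.013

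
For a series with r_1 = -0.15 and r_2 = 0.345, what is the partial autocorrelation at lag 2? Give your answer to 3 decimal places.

0.330

φ_{22} = (r_2 − r_1²) / (1 − r_1²)
r_1² = (-0.15)² = 0.0225
Numerator = 0.345 − 0.0225 = 0.3225; denominator = 1 − 0.0225 = 0.9775
φ_{22} = 0.3225 / 0.9775 = 0.330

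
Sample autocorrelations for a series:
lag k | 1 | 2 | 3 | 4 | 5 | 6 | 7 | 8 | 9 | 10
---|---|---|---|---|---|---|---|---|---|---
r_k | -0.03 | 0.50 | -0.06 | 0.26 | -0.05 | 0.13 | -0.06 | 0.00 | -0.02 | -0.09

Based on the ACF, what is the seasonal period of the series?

2

The largest autocorrelation is r_2 = 0.50, with a weaker echo at lag 4 (0.26); the remaining lags stay at or below 0.13.
The dominant spike at lag 2 indicates a seasonal period of 2.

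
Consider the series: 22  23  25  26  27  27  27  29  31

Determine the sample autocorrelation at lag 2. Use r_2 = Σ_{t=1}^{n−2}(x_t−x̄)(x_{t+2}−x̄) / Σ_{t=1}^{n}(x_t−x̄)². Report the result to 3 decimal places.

Mean x̄ = (22 + 23 + 25 + 26 + 27 + 27 + 27 + 29 + 31)/9 = 26.3333
Numerator Σ_{t=1}^{7}(x_t−x̄)(x_{t+2}−x̄) = 11.1111
Denominator Σ(x_t−x̄)² = 62.0000
r_2 = 11.1111 / 62.0000 = 0.179

0.179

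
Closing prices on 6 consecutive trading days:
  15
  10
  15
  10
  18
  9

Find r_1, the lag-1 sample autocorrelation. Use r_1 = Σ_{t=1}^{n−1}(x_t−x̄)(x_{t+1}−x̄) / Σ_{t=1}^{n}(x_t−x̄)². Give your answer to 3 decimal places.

-0.791

Mean x̄ = (15 + 10 + 15 + 10 + 18 + 9)/6 = 12.8333
Deviations from mean: 2.1667, -2.8333, 2.1667, -2.8333, 5.1667, -3.8333
Σ(x_t−x̄)(x_{t+1}−x̄) = (-6.1389) + (-6.1389) + (-6.1389) + (-14.6389) + (-19.8056) = -52.8611
Denominator Σ(x_t−x̄)² = 66.8333
r_1 = -52.8611 / 66.8333 = -0.791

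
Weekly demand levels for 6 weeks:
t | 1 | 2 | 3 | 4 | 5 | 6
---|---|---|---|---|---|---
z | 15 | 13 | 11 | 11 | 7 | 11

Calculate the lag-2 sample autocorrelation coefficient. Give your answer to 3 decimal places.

-0.006

Mean z̄ = (15 + 13 + 11 + 11 + 7 + 11)/6 = 11.3333
Deviations from mean: 3.6667, 1.6667, -0.3333, -0.3333, -4.3333, -0.3333
Σ(z_t−z̄)(z_{t+2}−z̄) = (-1.2222) + (-0.5556) + (1.4444) + (0.1111) = -0.2222
Denominator Σ(z_t−z̄)² = 35.3333
r_2 = -0.2222 / 35.3333 = -0.006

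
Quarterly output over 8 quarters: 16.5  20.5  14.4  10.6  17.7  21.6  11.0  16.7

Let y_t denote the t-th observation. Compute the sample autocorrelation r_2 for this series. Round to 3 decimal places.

-0.561

Mean ȳ = (16.5 + 20.5 + 14.4 + 10.6 + 17.7 + 21.6 + 11.0 + 16.7)/8 = 16.1250
Deviations from mean: 0.3750, 4.3750, -1.7250, -5.5250, 1.5750, 5.4750, -5.1250, 0.5750
Numerator Σ_{t=1}^{6}(y_t−ȳ)(y_{t+2}−ȳ) = -62.7088
Denominator Σ(y_t−ȳ)² = 111.8350
r_2 = -62.7088 / 111.8350 = -0.561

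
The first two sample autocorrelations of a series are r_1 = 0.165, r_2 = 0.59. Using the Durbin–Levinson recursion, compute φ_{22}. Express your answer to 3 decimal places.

φ_{22} = (r_2 − r_1²) / (1 − r_1²)
r_1² = (0.165)² = 0.027225
Numerator = 0.59 − 0.0272 = 0.5628; denominator = 1 − 0.0272 = 0.9728
φ_{22} = 0.5628 / 0.9728 = 0.579

0.579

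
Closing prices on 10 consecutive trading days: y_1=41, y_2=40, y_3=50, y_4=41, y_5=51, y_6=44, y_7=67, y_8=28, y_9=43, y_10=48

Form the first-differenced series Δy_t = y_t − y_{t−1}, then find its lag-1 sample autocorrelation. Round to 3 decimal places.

First differences Δy: -1, 10, -9, 10, -7, 23, -39, 15, 5
Mean of differences = 0.7778
Numerator Σ(Δy_t−Δȳ)(Δy_{t+1}−Δȳ) = -1830.9383
Denominator Σ(Δy_t−Δȳ)² = 2625.5556
r_1(Δy) = -1830.9383 / 2625.5556 = -0.697

-0.697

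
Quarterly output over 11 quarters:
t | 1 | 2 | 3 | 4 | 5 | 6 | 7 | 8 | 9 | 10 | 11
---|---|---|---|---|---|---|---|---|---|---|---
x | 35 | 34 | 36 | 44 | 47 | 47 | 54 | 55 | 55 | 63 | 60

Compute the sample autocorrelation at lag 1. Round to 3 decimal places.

Mean x̄ = (35 + 34 + 36 + 44 + 47 + 47 + 54 + 55 + 55 + 63 + 60)/11 = 48.1818
Numerator Σ_{t=1}^{10}(x_t−x̄)(x_{t+1}−x̄) = 772.4215
Denominator Σ(x_t−x̄)² = 1029.6364
r_1 = 772.4215 / 1029.6364 = 0.750

0.750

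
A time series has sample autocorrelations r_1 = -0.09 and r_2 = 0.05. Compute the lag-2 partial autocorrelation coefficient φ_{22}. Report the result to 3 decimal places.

0.042

φ_{22} = (r_2 − r_1²) / (1 − r_1²)
r_1² = (-0.09)² = 0.0081
Numerator = 0.05 − 0.0081 = 0.0419; denominator = 1 − 0.0081 = 0.9919
φ_{22} = 0.0419 / 0.9919 = 0.042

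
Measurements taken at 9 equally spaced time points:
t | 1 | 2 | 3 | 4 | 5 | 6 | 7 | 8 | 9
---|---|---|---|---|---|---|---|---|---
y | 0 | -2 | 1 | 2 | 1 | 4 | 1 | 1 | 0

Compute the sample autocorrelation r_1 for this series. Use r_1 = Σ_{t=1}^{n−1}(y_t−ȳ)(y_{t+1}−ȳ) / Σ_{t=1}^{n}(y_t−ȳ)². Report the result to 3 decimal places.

Mean ȳ = (0 − 2 + 1 + 2 + 1 + 4 + 1 + 1 + 0)/9 = 0.8889
Numerator Σ_{t=1}^{8}(y_t−ȳ)(y_{t+1}−ȳ) = 3.0988
Denominator Σ(y_t−ȳ)² = 20.8889
r_1 = 3.0988 / 20.8889 = 0.148

0.148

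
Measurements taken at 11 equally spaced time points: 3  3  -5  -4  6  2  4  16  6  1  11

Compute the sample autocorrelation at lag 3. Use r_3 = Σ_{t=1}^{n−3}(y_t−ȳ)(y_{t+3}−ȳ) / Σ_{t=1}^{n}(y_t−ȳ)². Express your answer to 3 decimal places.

0.356

Mean ȳ = (3 + 3 − 5 − 4 + 6 + 2 + 4 + 16 + 6 + 1 + 11)/11 = 3.9091
Numerator Σ_{t=1}^{8}(y_t−ȳ)(y_{t+3}−ȳ) = 128.3388
Denominator Σ(y_t−ȳ)² = 360.9091
r_3 = 128.3388 / 360.9091 = 0.356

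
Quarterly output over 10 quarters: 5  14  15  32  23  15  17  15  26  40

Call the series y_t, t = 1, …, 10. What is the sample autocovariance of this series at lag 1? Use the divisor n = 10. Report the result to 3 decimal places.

Mean ȳ = (5 + 14 + 15 + 32 + 23 + 15 + 17 + 15 + 26 + 40)/10 = 20.2000
Σ_{t=1}^{9}(y_t−ȳ)(y_{t+1}−ȳ) = 201.5600
γ_1 = 201.5600 / 10 = 20.156

20.156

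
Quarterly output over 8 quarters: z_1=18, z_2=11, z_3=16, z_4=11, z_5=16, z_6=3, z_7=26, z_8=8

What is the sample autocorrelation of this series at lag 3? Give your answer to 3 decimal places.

Mean z̄ = (18 + 11 + 16 + 11 + 16 + 3 + 26 + 8)/8 = 13.6250
Deviations from mean: 4.3750, -2.6250, 2.3750, -2.6250, 2.3750, -10.6250, 12.3750, -5.6250
Σ(z_t−z̄)(z_{t+3}−z̄) = (-11.4844) + (-6.2344) + (-25.2344) + (-32.4844) + (-13.3594) = -88.7969
Denominator Σ(z_t−z̄)² = 341.8750
r_3 = -88.7969 / 341.8750 = -0.260

-0.260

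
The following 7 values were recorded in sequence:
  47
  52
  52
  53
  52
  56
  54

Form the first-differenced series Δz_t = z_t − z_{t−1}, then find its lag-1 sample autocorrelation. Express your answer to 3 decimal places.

First differences Δz: 5, 0, 1, -1, 4, -2
Mean of differences = 1.1667
Numerator Σ(Δz_t−Δz̄)(Δz_{t+1}−Δz̄) = -19.0278
Denominator Σ(Δz_t−Δz̄)² = 38.8333
r_1(Δz) = -19.0278 / 38.8333 = -0.490

-0.490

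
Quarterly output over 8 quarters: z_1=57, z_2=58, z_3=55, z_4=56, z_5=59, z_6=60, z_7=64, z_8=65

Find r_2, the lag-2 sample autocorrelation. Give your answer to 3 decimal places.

Mean z̄ = (57 + 58 + 55 + 56 + 59 + 60 + 64 + 65)/8 = 59.2500
Numerator Σ_{t=1}^{6}(z_t−z̄)(z_{t+2}−z̄) = 15.3750
Denominator Σ(z_t−z̄)² = 91.5000
r_2 = 15.3750 / 91.5000 = 0.168

0.168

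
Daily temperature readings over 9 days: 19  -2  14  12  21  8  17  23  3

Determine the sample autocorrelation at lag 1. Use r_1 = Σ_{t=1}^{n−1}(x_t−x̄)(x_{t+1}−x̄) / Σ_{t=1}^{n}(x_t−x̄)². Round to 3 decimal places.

-0.412

Mean x̄ = (19 − 2 + 14 + 12 + 21 + 8 + 17 + 23 + 3)/9 = 12.7778
Numerator Σ_{t=1}^{8}(x_t−x̄)(x_{t+1}−x̄) = -233.6049
Denominator Σ(x_t−x̄)² = 567.5556
r_1 = -233.6049 / 567.5556 = -0.412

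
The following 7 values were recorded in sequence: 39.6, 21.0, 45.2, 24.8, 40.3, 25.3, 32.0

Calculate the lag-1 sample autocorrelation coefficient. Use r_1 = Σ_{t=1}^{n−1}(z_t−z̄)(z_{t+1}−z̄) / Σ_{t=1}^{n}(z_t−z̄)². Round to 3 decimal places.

-0.848

Mean z̄ = (39.6 + 21.0 + 45.2 + 24.8 + 40.3 + 25.3 + 32.0)/7 = 32.6000
Deviations from mean: 7.0000, -11.6000, 12.6000, -7.8000, 7.7000, -7.3000, -0.6000
Σ(z_t−z̄)(z_{t+1}−z̄) = (-81.2000) + (-146.1600) + (-98.2800) + (-60.0600) + (-56.2100) + (4.3800) = -437.5300
Denominator Σ(z_t−z̄)² = 516.1000
r_1 = -437.5300 / 516.1000 = -0.848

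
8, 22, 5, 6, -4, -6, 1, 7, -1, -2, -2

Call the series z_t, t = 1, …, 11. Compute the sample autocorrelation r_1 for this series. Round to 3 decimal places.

Mean z̄ = (8 + 22 + 5 + 6 − 4 − 6 + 1 + 7 − 1 − 2 − 2)/11 = 3.0909
Numerator Σ_{t=1}^{10}(z_t−z̄)(z_{t+1}−z̄) = 219.9008
Denominator Σ(z_t−z̄)² = 614.9091
r_1 = 219.9008 / 614.9091 = 0.358

0.358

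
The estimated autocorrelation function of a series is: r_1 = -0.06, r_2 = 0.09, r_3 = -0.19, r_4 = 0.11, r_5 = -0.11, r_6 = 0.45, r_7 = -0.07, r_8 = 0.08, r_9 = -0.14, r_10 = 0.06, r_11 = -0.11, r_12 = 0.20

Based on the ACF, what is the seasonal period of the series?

6

The largest autocorrelation is r_6 = 0.45, with a weaker echo at lag 12 (0.20); the remaining lags stay at or below 0.11.
The dominant spike at lag 6 indicates a seasonal period of 6.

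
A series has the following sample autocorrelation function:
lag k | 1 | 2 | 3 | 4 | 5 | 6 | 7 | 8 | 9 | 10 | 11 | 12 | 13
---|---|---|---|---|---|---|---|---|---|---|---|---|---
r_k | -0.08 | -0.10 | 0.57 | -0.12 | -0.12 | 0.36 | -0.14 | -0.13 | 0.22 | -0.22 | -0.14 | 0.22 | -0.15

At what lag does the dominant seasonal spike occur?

3

The largest autocorrelation is r_3 = 0.57, with weaker echoes at lags 6 (0.36), 9 (0.22) and 12 (0.22); the remaining lags stay at or below -0.08.
The dominant spike at lag 3 indicates a seasonal period of 3.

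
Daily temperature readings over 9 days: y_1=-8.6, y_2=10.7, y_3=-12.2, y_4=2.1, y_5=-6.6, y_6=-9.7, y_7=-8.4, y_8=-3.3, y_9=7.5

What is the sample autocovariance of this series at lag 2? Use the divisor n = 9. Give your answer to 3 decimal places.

9.082

Mean ȳ = (-8.6 + 10.7 − 12.2 + 2.1 − 6.6 − 9.7 − 8.4 − 3.3 + 7.5)/9 = -3.1667
Σ_{t=1}^{7}(y_t−ȳ)(y_{t+2}−ȳ) = 81.7344
γ_2 = 81.7344 / 9 = 9.082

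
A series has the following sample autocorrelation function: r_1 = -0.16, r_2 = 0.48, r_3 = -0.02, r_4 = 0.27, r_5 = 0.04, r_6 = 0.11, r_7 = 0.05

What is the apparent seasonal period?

The largest autocorrelation is r_2 = 0.48, with a weaker echo at lag 4 (0.27); the remaining lags stay at or below 0.11.
The dominant spike at lag 2 indicates a seasonal period of 2.

2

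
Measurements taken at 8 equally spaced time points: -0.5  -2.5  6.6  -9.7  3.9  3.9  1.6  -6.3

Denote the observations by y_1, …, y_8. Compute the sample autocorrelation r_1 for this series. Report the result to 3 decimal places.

Mean ȳ = (-0.5 − 2.5 + 6.6 − 9.7 + 3.9 + 3.9 + 1.6 − 6.3)/8 = -0.3750
Deviations from mean: -0.1250, -2.1250, 6.9750, -9.3250, 4.2750, 4.2750, 1.9750, -5.9250
Numerator Σ_{t=1}^{7}(y_t−ȳ)(y_{t+1}−ȳ) = -104.4456
Denominator Σ(y_t−ȳ)² = 215.6950
r_1 = -104.4456 / 215.6950 = -0.484

-0.484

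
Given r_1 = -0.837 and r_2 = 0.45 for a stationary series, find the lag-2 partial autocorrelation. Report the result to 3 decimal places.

φ_{22} = (r_2 − r_1²) / (1 − r_1²)
r_1² = (-0.837)² = 0.700569
Numerator = 0.45 − 0.7006 = -0.2506; denominator = 1 − 0.7006 = 0.2994
φ_{22} = -0.2506 / 0.2994 = -0.837

-0.837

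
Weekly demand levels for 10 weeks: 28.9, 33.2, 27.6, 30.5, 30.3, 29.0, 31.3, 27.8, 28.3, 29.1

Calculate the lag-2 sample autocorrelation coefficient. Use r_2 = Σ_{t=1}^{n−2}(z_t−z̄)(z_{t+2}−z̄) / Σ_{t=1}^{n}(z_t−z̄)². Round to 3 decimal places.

Mean z̄ = (28.9 + 33.2 + 27.6 + 30.5 + 30.3 + 29.0 + 31.3 + 27.8 + 28.3 + 29.1)/10 = 29.6000
Numerator Σ_{t=1}^{8}(z_t−z̄)(z_{t+2}−z̄) = 3.6600
Denominator Σ(z_t−z̄)² = 27.1800
r_2 = 3.6600 / 27.1800 = 0.135

0.135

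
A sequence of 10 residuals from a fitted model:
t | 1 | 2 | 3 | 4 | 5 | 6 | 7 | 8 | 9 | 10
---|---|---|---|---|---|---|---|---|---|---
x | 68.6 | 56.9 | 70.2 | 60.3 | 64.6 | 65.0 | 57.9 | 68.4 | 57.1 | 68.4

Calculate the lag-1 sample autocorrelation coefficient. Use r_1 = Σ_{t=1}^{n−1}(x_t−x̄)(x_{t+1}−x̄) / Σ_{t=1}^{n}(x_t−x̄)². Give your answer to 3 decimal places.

-0.799

Mean x̄ = (68.6 + 56.9 + 70.2 + 60.3 + 64.6 + 65.0 + 57.9 + 68.4 + 57.1 + 68.4)/10 = 63.7400
Numerator Σ_{t=1}^{9}(x_t−x̄)(x_{t+1}−x̄) = -197.9836
Denominator Σ(x_t−x̄)² = 247.9240
r_1 = -197.9836 / 247.9240 = -0.799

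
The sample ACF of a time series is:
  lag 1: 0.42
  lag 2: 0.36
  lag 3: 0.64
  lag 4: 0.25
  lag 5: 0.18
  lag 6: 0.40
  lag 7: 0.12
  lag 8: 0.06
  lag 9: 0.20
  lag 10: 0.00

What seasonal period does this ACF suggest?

The largest autocorrelation is r_3 = 0.64; the remaining lags stay at or below 0.42. The elevated value at lag 1 (0.42), dropping to 0.36 at lag 2, reflects decaying short-term dependence rather than seasonality.
The dominant spike at lag 3 indicates a seasonal period of 3.

3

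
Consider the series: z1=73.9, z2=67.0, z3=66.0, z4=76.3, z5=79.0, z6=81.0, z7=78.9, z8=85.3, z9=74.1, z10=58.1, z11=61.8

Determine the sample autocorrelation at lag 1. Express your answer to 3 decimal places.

Mean z̄ = (73.9 + 67.0 + 66.0 + 76.3 + 79.0 + 81.0 + 78.9 + 85.3 + 74.1 + 58.1 + 61.8)/11 = 72.8545
Numerator Σ_{t=1}^{10}(z_t−z̄)(z_{t+1}−z̄) = 366.3343
Denominator Σ(z_t−z̄)² = 731.2273
r_1 = 366.3343 / 731.2273 = 0.501

0.501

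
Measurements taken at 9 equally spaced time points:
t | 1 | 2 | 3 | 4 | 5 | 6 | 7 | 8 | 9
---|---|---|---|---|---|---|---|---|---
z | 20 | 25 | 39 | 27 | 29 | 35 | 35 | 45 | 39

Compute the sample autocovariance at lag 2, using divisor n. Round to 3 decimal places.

Mean z̄ = (20 + 25 + 39 + 27 + 29 + 35 + 35 + 45 + 39)/9 = 32.6667
Σ_{t=1}^{7}(z_t−z̄)(z_{t+2}−z̄) = -38.2222
γ_2 = -38.2222 / 9 = -4.247

-4.247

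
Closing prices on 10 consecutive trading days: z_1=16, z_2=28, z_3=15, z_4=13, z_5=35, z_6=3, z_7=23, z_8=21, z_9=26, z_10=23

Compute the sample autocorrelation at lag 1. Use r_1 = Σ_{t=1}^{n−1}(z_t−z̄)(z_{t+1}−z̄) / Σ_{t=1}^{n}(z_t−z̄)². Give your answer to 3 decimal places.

-0.585

Mean z̄ = (16 + 28 + 15 + 13 + 35 + 3 + 23 + 21 + 26 + 23)/10 = 20.3000
Numerator Σ_{t=1}^{9}(z_t−z̄)(z_{t+1}−z̄) = -422.2900
Denominator Σ(z_t−z̄)² = 722.1000
r_1 = -422.2900 / 722.1000 = -0.585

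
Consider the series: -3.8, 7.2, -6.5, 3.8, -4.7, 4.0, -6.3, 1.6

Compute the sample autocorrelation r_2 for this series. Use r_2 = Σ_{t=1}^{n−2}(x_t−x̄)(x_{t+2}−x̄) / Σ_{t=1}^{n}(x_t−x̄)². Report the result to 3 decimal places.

Mean x̄ = (-3.8 + 7.2 − 6.5 + 3.8 − 4.7 + 4.0 − 6.3 + 1.6)/8 = -0.5875
Deviations from mean: -3.2125, 7.7875, -5.9125, 4.3875, -4.1125, 4.5875, -5.7125, 2.1875
Σ(x_t−x̄)(x_{t+2}−x̄) = (18.9939) + (34.1677) + (24.3152) + (20.1277) + (23.4927) + (10.0352) = 131.1322
Denominator Σ(x_t−x̄)² = 200.5488
r_2 = 131.1322 / 200.5488 = 0.654

0.654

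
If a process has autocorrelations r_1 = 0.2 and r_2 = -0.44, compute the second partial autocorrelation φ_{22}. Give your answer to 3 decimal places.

φ_{22} = (r_2 − r_1²) / (1 − r_1²)
r_1² = (0.2)² = 0.04
Numerator = -0.44 − 0.0400 = -0.4800; denominator = 1 − 0.0400 = 0.9600
φ_{22} = -0.4800 / 0.9600 = -0.500

-0.500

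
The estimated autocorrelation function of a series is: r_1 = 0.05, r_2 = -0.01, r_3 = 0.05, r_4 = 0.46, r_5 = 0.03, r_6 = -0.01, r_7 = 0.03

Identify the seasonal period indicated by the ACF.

The largest autocorrelation is r_4 = 0.46; the remaining lags stay at or below 0.05.
The dominant spike at lag 4 indicates a seasonal period of 4.

4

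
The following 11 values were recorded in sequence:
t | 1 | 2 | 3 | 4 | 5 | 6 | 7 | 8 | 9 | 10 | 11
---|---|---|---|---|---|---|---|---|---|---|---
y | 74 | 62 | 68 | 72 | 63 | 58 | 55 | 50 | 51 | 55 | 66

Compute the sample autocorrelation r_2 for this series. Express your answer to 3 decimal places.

Mean ȳ = (74 + 62 + 68 + 72 + 63 + 58 + 55 + 50 + 51 + 55 + 66)/11 = 61.2727
Numerator Σ_{t=1}^{9}(y_t−ȳ)(y_{t+2}−ȳ) = 182.5785
Denominator Σ(y_t−ȳ)² = 670.1818
r_2 = 182.5785 / 670.1818 = 0.272

0.272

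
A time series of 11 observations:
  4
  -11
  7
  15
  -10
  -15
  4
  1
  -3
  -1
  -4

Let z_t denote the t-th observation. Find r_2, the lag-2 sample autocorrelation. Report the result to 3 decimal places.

Mean z̄ = (4 − 11 + 7 + 15 − 10 − 15 + 4 + 1 − 3 − 1 − 4)/11 = -1.1818
Numerator Σ_{t=1}^{9}(z_t−z̄)(z_{t+2}−z̄) = -491.9752
Denominator Σ(z_t−z̄)² = 763.6364
r_2 = -491.9752 / 763.6364 = -0.644

-0.644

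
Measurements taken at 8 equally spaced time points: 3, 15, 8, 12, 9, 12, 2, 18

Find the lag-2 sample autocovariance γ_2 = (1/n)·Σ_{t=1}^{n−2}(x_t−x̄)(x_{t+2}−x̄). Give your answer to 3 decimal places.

Mean x̄ = (3 + 15 + 8 + 12 + 9 + 12 + 2 + 18)/8 = 9.8750
Deviations: -6.8750, 5.1250, -1.8750, 2.1250, -0.8750, 2.1250, -7.8750, 8.1250
Σ_{t=1}^{6}(x_t−x̄)(x_{t+2}−x̄) = 54.0938
γ_2 = 54.0938 / 8 = 6.762

6.762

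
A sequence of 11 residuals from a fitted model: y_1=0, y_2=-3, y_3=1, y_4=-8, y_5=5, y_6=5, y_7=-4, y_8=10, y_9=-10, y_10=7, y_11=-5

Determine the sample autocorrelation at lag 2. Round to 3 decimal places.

0.432

Mean ȳ = (0 − 3 + 1 − 8 + 5 + 5 − 4 + 10 − 10 + 7 − 5)/11 = -0.1818
Numerator Σ_{t=1}^{9}(y_t−ȳ)(y_{t+2}−ȳ) = 178.7521
Denominator Σ(y_t−ȳ)² = 413.6364
r_2 = 178.7521 / 413.6364 = 0.432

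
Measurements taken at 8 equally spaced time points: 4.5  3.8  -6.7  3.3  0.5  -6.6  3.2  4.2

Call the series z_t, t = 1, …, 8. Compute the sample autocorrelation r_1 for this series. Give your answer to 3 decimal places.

Mean z̄ = (4.5 + 3.8 − 6.7 + 3.3 + 0.5 − 6.6 + 3.2 + 4.2)/8 = 0.7750
Deviations from mean: 3.7250, 3.0250, -7.4750, 2.5250, -0.2750, -7.3750, 2.4250, 3.4250
Σ(z_t−z̄)(z_{t+1}−z̄) = (11.2681) + (-22.6119) + (-18.8744) + (-0.6944) + (2.0281) + (-17.8844) + (8.3056) = -38.4631
Denominator Σ(z_t−z̄)² = 157.3550
r_1 = -38.4631 / 157.3550 = -0.244

-0.244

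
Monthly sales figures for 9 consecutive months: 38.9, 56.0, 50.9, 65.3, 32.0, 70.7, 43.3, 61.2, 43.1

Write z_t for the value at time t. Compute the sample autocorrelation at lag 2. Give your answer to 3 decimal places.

Mean z̄ = (38.9 + 56.0 + 50.9 + 65.3 + 32.0 + 70.7 + 43.3 + 61.2 + 43.1)/9 = 51.2667
Numerator Σ_{t=1}^{7}(z_t−z̄)(z_{t+2}−z̄) = 762.3278
Denominator Σ(z_t−z̄)² = 1350.1000
r_2 = 762.3278 / 1350.1000 = 0.565

0.565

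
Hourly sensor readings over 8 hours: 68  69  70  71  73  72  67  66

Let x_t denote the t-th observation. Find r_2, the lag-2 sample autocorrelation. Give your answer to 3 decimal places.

Mean x̄ = (68 + 69 + 70 + 71 + 73 + 72 + 67 + 66)/8 = 69.5000
Deviations from mean: -1.5000, -0.5000, 0.5000, 1.5000, 3.5000, 2.5000, -2.5000, -3.5000
Σ(x_t−x̄)(x_{t+2}−x̄) = (-0.7500) + (-0.7500) + (1.7500) + (3.7500) + (-8.7500) + (-8.7500) = -13.5000
Denominator Σ(x_t−x̄)² = 42.0000
r_2 = -13.5000 / 42.0000 = -0.321

-0.321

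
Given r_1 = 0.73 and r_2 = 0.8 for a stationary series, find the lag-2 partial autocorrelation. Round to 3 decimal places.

φ_{22} = (r_2 − r_1²) / (1 − r_1²)
r_1² = (0.73)² = 0.5329
Numerator = 0.8 − 0.5329 = 0.2671; denominator = 1 − 0.5329 = 0.4671
φ_{22} = 0.2671 / 0.4671 = 0.572

0.572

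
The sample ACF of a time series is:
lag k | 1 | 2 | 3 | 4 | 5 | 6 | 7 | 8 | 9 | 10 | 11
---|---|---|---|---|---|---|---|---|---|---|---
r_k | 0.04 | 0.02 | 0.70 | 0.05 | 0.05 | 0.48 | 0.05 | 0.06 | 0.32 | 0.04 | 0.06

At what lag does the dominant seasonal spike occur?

3

The largest autocorrelation is r_3 = 0.70, with weaker echoes at lags 6 (0.48) and 9 (0.32); the remaining lags stay at or below 0.06.
The dominant spike at lag 3 indicates a seasonal period of 3.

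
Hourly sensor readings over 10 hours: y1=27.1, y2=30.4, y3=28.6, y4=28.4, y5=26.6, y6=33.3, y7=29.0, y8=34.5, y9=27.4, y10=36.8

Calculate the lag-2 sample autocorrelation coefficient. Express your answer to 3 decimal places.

0.495

Mean ȳ = (27.1 + 30.4 + 28.6 + 28.4 + 26.6 + 33.3 + 29.0 + 34.5 + 27.4 + 36.8)/10 = 30.2100
Numerator Σ_{t=1}^{8}(y_t−ȳ)(y_{t+2}−ȳ) = 54.1778
Denominator Σ(y_t−ȳ)² = 109.3490
r_2 = 54.1778 / 109.3490 = 0.495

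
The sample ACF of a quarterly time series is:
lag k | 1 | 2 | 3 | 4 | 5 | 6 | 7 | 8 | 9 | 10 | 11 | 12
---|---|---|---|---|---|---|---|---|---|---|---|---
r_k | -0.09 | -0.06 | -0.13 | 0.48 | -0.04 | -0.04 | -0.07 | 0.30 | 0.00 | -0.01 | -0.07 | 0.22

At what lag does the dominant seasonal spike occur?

The largest autocorrelation is r_4 = 0.48, with weaker echoes at lags 8 (0.30) and 12 (0.22); the remaining lags stay at or below 0.00.
The dominant spike at lag 4 indicates a seasonal period of 4.

4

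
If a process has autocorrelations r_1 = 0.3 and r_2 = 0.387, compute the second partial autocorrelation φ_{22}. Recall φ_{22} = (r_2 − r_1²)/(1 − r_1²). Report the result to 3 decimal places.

φ_{22} = (r_2 − r_1²) / (1 − r_1²)
r_1² = (0.3)² = 0.09
Numerator = 0.387 − 0.0900 = 0.2970; denominator = 1 − 0.0900 = 0.9100
φ_{22} = 0.2970 / 0.9100 = 0.326

0.326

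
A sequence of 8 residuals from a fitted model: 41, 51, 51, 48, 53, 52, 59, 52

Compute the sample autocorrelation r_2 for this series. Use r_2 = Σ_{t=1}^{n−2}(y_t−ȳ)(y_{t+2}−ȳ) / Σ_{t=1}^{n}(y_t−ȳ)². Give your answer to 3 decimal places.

0.078

Mean ȳ = (41 + 51 + 51 + 48 + 53 + 52 + 59 + 52)/8 = 50.8750
Numerator Σ_{t=1}^{6}(y_t−ȳ)(y_{t+2}−ȳ) = 13.9688
Denominator Σ(y_t−ȳ)² = 178.8750
r_2 = 13.9688 / 178.8750 = 0.078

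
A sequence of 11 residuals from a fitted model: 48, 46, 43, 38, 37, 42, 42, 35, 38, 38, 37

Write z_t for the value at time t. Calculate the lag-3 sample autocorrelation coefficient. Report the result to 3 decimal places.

-0.048

Mean z̄ = (48 + 46 + 43 + 38 + 37 + 42 + 42 + 35 + 38 + 38 + 37)/11 = 40.3636
Numerator Σ_{t=1}^{8}(z_t−z̄)(z_{t+3}−z̄) = -8.2149
Denominator Σ(z_t−z̄)² = 170.5455
r_3 = -8.2149 / 170.5455 = -0.048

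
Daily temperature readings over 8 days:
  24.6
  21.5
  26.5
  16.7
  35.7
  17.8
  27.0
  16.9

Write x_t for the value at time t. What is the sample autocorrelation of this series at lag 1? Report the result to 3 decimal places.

-0.752

Mean x̄ = (24.6 + 21.5 + 26.5 + 16.7 + 35.7 + 17.8 + 27.0 + 16.9)/8 = 23.3375
Deviations from mean: 1.2625, -1.8375, 3.1625, -6.6375, 12.3625, -5.5375, 3.6625, -6.4375
Σ(x_t−x̄)(x_{t+1}−x̄) = (-2.3198) + (-5.8111) + (-20.9911) + (-82.0561) + (-68.4573) + (-20.2811) + (-23.5773) = -223.4939
Denominator Σ(x_t−x̄)² = 297.3788
r_1 = -223.4939 / 297.3788 = -0.752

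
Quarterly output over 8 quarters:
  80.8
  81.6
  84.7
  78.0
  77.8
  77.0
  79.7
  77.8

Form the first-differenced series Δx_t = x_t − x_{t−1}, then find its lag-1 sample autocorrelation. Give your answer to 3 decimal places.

-0.383

First differences Δx: 0.8, 3.1, -6.7, -0.2, -0.8, 2.7, -1.9
Mean of differences = -0.4286
Numerator Σ(Δx_t−Δx̄)(Δx_{t+1}−Δx̄) = -25.0780
Denominator Σ(Δx_t−Δx̄)² = 65.4343
r_1(Δx) = -25.0780 / 65.4343 = -0.383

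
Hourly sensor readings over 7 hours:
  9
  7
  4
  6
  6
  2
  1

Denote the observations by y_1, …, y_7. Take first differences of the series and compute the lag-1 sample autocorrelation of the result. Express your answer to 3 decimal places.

-0.190

First differences Δy: -2, -3, 2, 0, -4, -1
Mean of differences = -1.3333
Numerator Σ(Δy_t−Δȳ)(Δy_{t+1}−Δȳ) = -4.4444
Denominator Σ(Δy_t−Δȳ)² = 23.3333
r_1(Δy) = -4.4444 / 23.3333 = -0.190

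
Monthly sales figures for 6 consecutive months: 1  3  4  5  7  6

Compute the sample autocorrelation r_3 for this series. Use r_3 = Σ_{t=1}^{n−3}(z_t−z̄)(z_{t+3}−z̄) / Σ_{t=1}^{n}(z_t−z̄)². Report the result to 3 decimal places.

Mean z̄ = (1 + 3 + 4 + 5 + 7 + 6)/6 = 4.3333
Deviations from mean: -3.3333, -1.3333, -0.3333, 0.6667, 2.6667, 1.6667
Σ(z_t−z̄)(z_{t+3}−z̄) = (-2.2222) + (-3.5556) + (-0.5556) = -6.3333
Denominator Σ(z_t−z̄)² = 23.3333
r_3 = -6.3333 / 23.3333 = -0.271

-0.271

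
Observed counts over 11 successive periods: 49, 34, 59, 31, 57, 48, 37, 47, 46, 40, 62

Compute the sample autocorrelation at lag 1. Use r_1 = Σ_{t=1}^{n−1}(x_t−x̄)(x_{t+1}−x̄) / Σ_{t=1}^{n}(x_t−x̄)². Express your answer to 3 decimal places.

-0.620

Mean x̄ = (49 + 34 + 59 + 31 + 57 + 48 + 37 + 47 + 46 + 40 + 62)/11 = 46.3636
Numerator Σ_{t=1}^{10}(x_t−x̄)(x_{t+1}−x̄) = -647.6777
Denominator Σ(x_t−x̄)² = 1044.5455
r_1 = -647.6777 / 1044.5455 = -0.620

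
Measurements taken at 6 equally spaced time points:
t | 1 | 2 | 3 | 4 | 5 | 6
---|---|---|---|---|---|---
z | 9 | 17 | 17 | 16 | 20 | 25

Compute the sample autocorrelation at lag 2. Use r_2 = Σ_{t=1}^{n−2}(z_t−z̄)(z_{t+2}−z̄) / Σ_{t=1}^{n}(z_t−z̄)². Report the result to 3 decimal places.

-0.057

Mean z̄ = (9 + 17 + 17 + 16 + 20 + 25)/6 = 17.3333
Deviations from mean: -8.3333, -0.3333, -0.3333, -1.3333, 2.6667, 7.6667
Numerator Σ_{t=1}^{4}(z_t−z̄)(z_{t+2}−z̄) = -7.8889
Denominator Σ(z_t−z̄)² = 137.3333
r_2 = -7.8889 / 137.3333 = -0.057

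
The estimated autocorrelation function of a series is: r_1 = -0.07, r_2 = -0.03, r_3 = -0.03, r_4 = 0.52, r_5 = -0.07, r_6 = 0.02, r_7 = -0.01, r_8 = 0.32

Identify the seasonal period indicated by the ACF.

The largest autocorrelation is r_4 = 0.52, with a weaker echo at lag 8 (0.32); the remaining lags stay at or below 0.02.
The dominant spike at lag 4 indicates a seasonal period of 4.

4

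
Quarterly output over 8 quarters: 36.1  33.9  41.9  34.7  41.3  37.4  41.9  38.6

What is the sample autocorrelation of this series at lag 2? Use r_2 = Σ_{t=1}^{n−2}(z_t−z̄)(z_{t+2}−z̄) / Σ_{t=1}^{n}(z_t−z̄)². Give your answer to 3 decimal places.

0.447

Mean z̄ = (36.1 + 33.9 + 41.9 + 34.7 + 41.3 + 37.4 + 41.9 + 38.6)/8 = 38.2250
Deviations from mean: -2.1250, -4.3250, 3.6750, -3.5250, 3.0750, -0.8250, 3.6750, 0.3750
Σ(z_t−z̄)(z_{t+2}−z̄) = (-7.8094) + (15.2456) + (11.3006) + (2.9081) + (11.3006) + (-0.3094) = 32.6363
Denominator Σ(z_t−z̄)² = 72.9350
r_2 = 32.6363 / 72.9350 = 0.447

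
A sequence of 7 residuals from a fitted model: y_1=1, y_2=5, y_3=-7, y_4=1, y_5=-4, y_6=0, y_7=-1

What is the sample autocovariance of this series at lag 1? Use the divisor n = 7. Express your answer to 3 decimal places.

-6.440

Mean ȳ = (1 + 5 − 7 + 1 − 4 + 0 − 1)/7 = -0.7143
Deviations: 1.7143, 5.7143, -6.2857, 1.7143, -3.2857, 0.7143, -0.2857
Σ_{t=1}^{6}(y_t−ȳ)(y_{t+1}−ȳ) = -45.0816
γ_1 = -45.0816 / 7 = -6.440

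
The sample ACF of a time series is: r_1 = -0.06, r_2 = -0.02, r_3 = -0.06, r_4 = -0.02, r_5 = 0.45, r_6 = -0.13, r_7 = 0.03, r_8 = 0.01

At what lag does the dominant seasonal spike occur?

The largest autocorrelation is r_5 = 0.45; the remaining lags stay at or below 0.03.
The dominant spike at lag 5 indicates a seasonal period of 5.

5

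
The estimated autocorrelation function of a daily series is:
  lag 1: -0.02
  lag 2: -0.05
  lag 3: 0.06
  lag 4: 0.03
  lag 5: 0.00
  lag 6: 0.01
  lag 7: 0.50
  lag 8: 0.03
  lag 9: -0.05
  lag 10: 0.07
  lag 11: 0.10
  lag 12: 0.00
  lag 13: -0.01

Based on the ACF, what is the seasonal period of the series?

The largest autocorrelation is r_7 = 0.50; the remaining lags stay at or below 0.10.
The dominant spike at lag 7 indicates a seasonal period of 7.

7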